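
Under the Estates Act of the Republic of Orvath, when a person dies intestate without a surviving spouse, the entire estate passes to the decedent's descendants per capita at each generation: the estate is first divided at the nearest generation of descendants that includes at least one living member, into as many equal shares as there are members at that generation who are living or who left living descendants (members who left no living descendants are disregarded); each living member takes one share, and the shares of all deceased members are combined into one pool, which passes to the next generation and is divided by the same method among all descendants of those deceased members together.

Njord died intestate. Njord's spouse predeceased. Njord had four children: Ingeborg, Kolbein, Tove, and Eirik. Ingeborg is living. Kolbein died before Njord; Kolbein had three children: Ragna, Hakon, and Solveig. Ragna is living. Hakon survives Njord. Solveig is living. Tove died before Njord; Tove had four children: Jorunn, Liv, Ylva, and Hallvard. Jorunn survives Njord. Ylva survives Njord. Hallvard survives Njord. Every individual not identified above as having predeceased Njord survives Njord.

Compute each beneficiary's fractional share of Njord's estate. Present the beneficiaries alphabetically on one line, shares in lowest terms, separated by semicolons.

Eirik 1/4; Hakon 1/14; Hallvard 1/14; Ingeborg 1/4; Jorunn 1/14; Liv 1/14; Ragna 1/14; Solveig 1/14; Ylva 1/14

There is no surviving spouse, so the entire estate passes to Njord's descendants per capita at each generation.
At generation 1 (Ingeborg, Kolbein, Tove, Eirik) there are 4 shares of (1)/4 = 1/4 each.
Living: Ingeborg and Eirik — each takes 1/4.
Deceased: Kolbein and Tove. Their combined 1/2 is pooled and carried to generation 2.
At generation 2 (Ragna, Hakon, Solveig, Jorunn, Liv, Ylva, Hallvard) there are 7 shares of (1/2)/7 = 1/14 each.
Living: Ragna, Hakon, Solveig, Jorunn, Liv, Ylva, and Hallvard — each takes 1/14.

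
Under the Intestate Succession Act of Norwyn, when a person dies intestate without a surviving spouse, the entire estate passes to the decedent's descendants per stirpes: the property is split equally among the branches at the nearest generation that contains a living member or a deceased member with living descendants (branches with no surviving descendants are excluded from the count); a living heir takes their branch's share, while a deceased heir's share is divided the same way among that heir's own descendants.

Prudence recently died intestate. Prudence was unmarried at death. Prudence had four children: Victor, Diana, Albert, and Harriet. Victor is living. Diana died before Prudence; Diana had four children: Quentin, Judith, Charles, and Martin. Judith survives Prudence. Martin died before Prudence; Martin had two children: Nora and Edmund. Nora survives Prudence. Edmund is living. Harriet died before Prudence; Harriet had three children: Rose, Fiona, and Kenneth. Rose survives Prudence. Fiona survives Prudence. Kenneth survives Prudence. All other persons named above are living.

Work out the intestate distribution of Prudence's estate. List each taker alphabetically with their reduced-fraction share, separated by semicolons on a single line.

Albert 1/4; Charles 1/16; Edmund 1/32; Fiona 1/12; Judith 1/16; Kenneth 1/12; Nora 1/32; Quentin 1/16; Rose 1/12; Victor 1/4

There is no surviving spouse, so the entire estate passes to Prudence's descendants per stirpes.
The estate is divided into 4 equal shares of 1/4 among Victor, Diana, Albert, Harriet.
Victor is living and takes 1/4.
Diana predeceased; the 1/4 allotted to Diana's branch passes to Diana's issue by representation.
The 1/4 is divided into 4 equal shares of 1/16 among Quentin, Judith, Charles, Martin.
Quentin is living and takes 1/16.
Judith is living and takes 1/16.
Charles is living and takes 1/16.
Martin predeceased; the 1/16 allotted to Martin's branch passes to Martin's issue by representation.
The 1/16 is divided into 2 equal shares of 1/32 among Nora, Edmund.
Nora is living and takes 1/32.
Edmund is living and takes 1/32.
Albert is living and takes 1/4.
Harriet predeceased; the 1/4 allotted to Harriet's branch passes to Harriet's issue by representation.
The 1/4 is divided into 3 equal shares of 1/12 among Rose, Fiona, Kenneth.
Rose is living and takes 1/12.
Fiona is living and takes 1/12.
Kenneth is living and takes 1/12.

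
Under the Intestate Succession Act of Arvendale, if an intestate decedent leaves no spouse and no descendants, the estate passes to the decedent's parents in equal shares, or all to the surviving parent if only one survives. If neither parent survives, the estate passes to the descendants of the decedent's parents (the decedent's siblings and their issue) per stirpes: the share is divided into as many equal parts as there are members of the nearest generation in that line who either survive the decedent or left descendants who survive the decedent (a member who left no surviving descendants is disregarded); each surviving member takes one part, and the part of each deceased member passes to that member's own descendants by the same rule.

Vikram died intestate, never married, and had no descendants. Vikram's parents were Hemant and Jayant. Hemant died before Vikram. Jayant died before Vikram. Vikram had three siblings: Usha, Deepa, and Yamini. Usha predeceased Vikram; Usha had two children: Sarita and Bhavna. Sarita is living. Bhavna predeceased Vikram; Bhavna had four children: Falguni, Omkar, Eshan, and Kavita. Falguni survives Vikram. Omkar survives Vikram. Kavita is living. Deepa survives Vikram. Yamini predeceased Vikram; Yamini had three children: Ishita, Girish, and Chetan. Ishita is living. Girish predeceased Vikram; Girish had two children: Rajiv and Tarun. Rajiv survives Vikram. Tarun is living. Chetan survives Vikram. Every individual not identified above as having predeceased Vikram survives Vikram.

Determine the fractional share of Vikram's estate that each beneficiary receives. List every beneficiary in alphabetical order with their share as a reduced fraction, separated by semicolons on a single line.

Chetan 1/9; Deepa 1/3; Eshan 1/24; Falguni 1/24; Ishita 1/9; Kavita 1/24; Omkar 1/24; Rajiv 1/18; Sarita 1/6; Tarun 1/18

Neither parent survives and there are no descendants, so the estate passes to Vikram's siblings and their issue per stirpes.
The estate is divided into 3 equal shares of 1/3 among Usha, Deepa, Yamini.
Usha predeceased; the 1/3 allotted to Usha's branch passes to Usha's issue by representation.
The 1/3 is divided into 2 equal shares of 1/6 among Sarita, Bhavna.
Sarita is living and takes 1/6.
Bhavna predeceased; the 1/6 allotted to Bhavna's branch passes to Bhavna's issue by representation.
The 1/6 is divided into 4 equal shares of 1/24 among Falguni, Omkar, Eshan, Kavita.
Falguni is living and takes 1/24.
Omkar is living and takes 1/24.
Eshan is living and takes 1/24.
Kavita is living and takes 1/24.
Deepa is living and takes 1/3.
Yamini predeceased; the 1/3 allotted to Yamini's branch passes to Yamini's issue by representation.
The 1/3 is divided into 3 equal shares of 1/9 among Ishita, Girish, Chetan.
Ishita is living and takes 1/9.
Girish predeceased; the 1/9 allotted to Girish's branch passes to Girish's issue by representation.
The 1/9 is divided into 2 equal shares of 1/18 among Rajiv, Tarun.
Rajiv is living and takes 1/18.
Tarun is living and takes 1/18.
Chetan is living and takes 1/9.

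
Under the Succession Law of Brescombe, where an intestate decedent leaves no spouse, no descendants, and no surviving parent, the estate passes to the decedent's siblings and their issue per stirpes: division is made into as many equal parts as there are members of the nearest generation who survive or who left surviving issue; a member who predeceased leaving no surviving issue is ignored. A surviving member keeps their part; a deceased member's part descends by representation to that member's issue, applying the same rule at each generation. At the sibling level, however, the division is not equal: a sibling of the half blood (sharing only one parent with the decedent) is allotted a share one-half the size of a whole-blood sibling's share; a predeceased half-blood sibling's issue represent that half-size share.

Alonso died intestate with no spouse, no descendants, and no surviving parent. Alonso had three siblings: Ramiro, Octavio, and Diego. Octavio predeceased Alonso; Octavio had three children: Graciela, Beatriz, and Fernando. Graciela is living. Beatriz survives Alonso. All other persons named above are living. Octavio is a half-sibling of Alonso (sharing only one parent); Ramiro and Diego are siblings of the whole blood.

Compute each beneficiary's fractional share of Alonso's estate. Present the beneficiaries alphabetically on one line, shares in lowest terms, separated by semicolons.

No spouse, descendants, or parent survives, so the estate passes to Alonso's siblings per stirpes.
Half-blood siblings count for one-half the weight of whole-blood siblings at the initial division.
Dividing 1 in proportion to weights (total weight 5/2): Ramiro (weight 1) → 2/5; Octavio (weight 1/2) → 1/5; Diego (weight 1) → 2/5.
Ramiro is living and takes 2/5.
Octavio predeceased; the 1/5 allotted to Octavio's branch passes to Octavio's issue by representation.
The 1/5 is divided into 3 equal shares of 1/15 among Graciela, Beatriz, Fernando.
Graciela is living and takes 1/15.
Beatriz is living and takes 1/15.
Fernando is living and takes 1/15.
Diego is living and takes 2/5.

Beatriz 1/15; Diego 2/5; Fernando 1/15; Graciela 1/15; Ramiro 2/5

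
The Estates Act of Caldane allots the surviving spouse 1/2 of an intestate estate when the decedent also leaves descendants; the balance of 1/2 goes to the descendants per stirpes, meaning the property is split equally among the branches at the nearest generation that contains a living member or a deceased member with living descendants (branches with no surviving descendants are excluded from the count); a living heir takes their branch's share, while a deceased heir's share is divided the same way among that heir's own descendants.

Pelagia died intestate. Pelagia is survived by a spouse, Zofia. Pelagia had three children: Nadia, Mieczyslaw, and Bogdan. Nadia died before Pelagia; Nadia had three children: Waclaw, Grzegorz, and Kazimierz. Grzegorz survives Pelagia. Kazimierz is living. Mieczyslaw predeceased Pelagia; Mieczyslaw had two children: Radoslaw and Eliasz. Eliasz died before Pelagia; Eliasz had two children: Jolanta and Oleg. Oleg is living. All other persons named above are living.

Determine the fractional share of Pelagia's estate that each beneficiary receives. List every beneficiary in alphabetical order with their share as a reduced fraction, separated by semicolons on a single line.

Zofia, as surviving spouse, takes 1/2.
The remaining 1/2 passes to Pelagia's descendants per stirpes.
The 1/2 is divided into 3 equal shares of 1/6 among Nadia, Mieczyslaw, Bogdan.
Nadia predeceased; the 1/6 allotted to Nadia's branch passes to Nadia's issue by representation.
The 1/6 is divided into 3 equal shares of 1/18 among Waclaw, Grzegorz, Kazimierz.
Waclaw is living and takes 1/18.
Grzegorz is living and takes 1/18.
Kazimierz is living and takes 1/18.
Mieczyslaw predeceased; the 1/6 allotted to Mieczyslaw's branch passes to Mieczyslaw's issue by representation.
The 1/6 is divided into 2 equal shares of 1/12 among Radoslaw, Eliasz.
Radoslaw is living and takes 1/12.
Eliasz predeceased; the 1/12 allotted to Eliasz's branch passes to Eliasz's issue by representation.
The 1/12 is divided into 2 equal shares of 1/24 among Jolanta, Oleg.
Jolanta is living and takes 1/24.
Oleg is living and takes 1/24.
Bogdan is living and takes 1/6.

Bogdan 1/6; Grzegorz 1/18; Jolanta 1/24; Kazimierz 1/18; Oleg 1/24; Radoslaw 1/12; Waclaw 1/18; Zofia 1/2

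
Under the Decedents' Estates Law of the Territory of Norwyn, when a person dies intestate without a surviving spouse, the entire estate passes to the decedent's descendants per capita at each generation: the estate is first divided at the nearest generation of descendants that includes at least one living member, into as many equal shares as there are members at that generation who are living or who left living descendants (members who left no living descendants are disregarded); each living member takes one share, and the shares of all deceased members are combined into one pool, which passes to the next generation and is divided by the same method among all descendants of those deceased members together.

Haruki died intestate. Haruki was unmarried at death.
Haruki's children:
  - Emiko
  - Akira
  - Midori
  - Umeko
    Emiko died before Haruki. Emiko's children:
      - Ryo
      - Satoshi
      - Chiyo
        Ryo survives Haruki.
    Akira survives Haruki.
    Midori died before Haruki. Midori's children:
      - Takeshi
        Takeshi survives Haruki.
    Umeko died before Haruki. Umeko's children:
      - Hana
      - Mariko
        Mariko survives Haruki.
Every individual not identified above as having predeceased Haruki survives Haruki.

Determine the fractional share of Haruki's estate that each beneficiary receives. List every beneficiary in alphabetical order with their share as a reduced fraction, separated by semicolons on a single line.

There is no surviving spouse, so the entire estate passes to Haruki's descendants per capita at each generation.
At generation 1 (Emiko, Akira, Midori, Umeko) there are 4 shares of (1)/4 = 1/4 each.
Living: Akira — each takes 1/4.
Deceased: Emiko, Midori, and Umeko. Their combined 3/4 is pooled and carried to generation 2.
At generation 2 (Ryo, Satoshi, Chiyo, Takeshi, Hana, Mariko) there are 6 shares of (3/4)/6 = 1/8 each.
Living: Ryo, Satoshi, Chiyo, Takeshi, Hana, and Mariko — each takes 1/8.

Akira 1/4; Chiyo 1/8; Hana 1/8; Mariko 1/8; Ryo 1/8; Satoshi 1/8; Takeshi 1/8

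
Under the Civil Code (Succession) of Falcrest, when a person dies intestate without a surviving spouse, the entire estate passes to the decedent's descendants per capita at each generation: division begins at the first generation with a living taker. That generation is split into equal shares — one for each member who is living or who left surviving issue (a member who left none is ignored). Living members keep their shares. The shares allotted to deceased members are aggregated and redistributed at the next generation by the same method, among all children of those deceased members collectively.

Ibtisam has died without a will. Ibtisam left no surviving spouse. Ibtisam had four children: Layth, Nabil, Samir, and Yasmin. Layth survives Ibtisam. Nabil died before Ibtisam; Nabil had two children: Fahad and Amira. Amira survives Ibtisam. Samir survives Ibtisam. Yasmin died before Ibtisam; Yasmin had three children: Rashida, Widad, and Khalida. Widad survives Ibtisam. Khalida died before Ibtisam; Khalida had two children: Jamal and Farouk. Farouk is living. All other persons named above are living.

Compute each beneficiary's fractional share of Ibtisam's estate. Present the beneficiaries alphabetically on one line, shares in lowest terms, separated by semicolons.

There is no surviving spouse, so the entire estate passes to Ibtisam's descendants per capita at each generation.
At generation 1 (Layth, Nabil, Samir, Yasmin) there are 4 shares of (1)/4 = 1/4 each.
Living: Layth and Samir — each takes 1/4.
Deceased: Nabil and Yasmin. Their combined 1/2 is pooled and carried to generation 2.
At generation 2 (Fahad, Amira, Rashida, Widad, Khalida) there are 5 shares of (1/2)/5 = 1/10 each.
Living: Fahad, Amira, Rashida, and Widad — each takes 1/10.
Deceased: Khalida. That 1/10 share is carried to generation 3.
At generation 3 (Jamal, Farouk) there are 2 shares of (1/10)/2 = 1/20 each.
Living: Jamal and Farouk — each takes 1/20.

Amira 1/10; Fahad 1/10; Farouk 1/20; Jamal 1/20; Layth 1/4; Rashida 1/10; Samir 1/4; Widad 1/10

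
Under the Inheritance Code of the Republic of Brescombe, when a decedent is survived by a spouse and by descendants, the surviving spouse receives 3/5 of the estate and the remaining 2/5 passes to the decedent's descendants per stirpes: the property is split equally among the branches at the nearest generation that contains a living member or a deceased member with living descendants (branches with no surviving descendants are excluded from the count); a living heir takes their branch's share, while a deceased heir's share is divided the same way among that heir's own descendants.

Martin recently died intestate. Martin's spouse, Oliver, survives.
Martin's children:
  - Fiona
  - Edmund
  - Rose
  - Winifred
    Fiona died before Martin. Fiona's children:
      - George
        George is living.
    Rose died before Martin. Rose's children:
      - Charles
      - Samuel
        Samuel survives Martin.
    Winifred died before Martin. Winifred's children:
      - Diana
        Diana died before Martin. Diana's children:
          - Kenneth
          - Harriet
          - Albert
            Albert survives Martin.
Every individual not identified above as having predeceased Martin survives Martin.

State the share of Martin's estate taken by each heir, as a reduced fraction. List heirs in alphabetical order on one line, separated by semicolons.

Albert 1/30; Charles 1/20; Edmund 1/10; George 1/10; Harriet 1/30; Kenneth 1/30; Oliver 3/5; Samuel 1/20

Oliver, as surviving spouse, takes 3/5.
The remaining 2/5 passes to Martin's descendants per stirpes.
The 2/5 is divided into 4 equal shares of 1/10 among Fiona, Edmund, Rose, Winifred.
Fiona predeceased; the 1/10 allotted to Fiona's branch passes to Fiona's issue by representation.
George is the sole taker at this level and receives the full 1/10.
Edmund is living and takes 1/10.
Rose predeceased; the 1/10 allotted to Rose's branch passes to Rose's issue by representation.
The 1/10 is divided into 2 equal shares of 1/20 among Charles, Samuel.
Charles is living and takes 1/20.
Samuel is living and takes 1/20.
Winifred predeceased; the 1/10 allotted to Winifred's branch passes to Winifred's issue by representation.
Diana's line is the sole branch at this level, so the full 1/10 passes to Diana's issue by representation.
The 1/10 is divided into 3 equal shares of 1/30 among Kenneth, Harriet, Albert.
Kenneth is living and takes 1/30.
Harriet is living and takes 1/30.
Albert is living and takes 1/30.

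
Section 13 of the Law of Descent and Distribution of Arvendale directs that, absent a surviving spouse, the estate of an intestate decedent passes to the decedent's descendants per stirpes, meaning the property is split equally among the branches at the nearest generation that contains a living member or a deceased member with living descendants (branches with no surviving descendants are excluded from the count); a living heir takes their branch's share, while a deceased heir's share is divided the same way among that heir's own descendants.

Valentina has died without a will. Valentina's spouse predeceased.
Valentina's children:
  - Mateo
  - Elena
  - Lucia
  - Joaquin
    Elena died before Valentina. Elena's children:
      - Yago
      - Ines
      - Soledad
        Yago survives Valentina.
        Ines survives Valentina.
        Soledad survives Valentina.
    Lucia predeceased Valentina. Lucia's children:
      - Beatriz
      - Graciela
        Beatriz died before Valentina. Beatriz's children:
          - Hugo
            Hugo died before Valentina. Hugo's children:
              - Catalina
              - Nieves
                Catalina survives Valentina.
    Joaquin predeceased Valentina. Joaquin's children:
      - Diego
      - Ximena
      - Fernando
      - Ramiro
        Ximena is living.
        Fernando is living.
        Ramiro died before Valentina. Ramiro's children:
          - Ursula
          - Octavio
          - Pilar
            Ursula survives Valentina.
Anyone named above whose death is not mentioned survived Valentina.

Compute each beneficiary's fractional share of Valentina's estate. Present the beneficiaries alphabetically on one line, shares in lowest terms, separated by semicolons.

Catalina 1/16; Diego 1/16; Fernando 1/16; Graciela 1/8; Ines 1/12; Mateo 1/4; Nieves 1/16; Octavio 1/48; Pilar 1/48; Soledad 1/12; Ursula 1/48; Ximena 1/16; Yago 1/12

There is no surviving spouse, so the entire estate passes to Valentina's descendants per stirpes.
The estate is divided into 4 equal shares of 1/4 among Mateo, Elena, Lucia, Joaquin.
Mateo is living and takes 1/4.
Elena predeceased; the 1/4 allotted to Elena's branch passes to Elena's issue by representation.
The 1/4 is divided into 3 equal shares of 1/12 among Yago, Ines, Soledad.
Yago is living and takes 1/12.
Ines is living and takes 1/12.
Soledad is living and takes 1/12.
Lucia predeceased; the 1/4 allotted to Lucia's branch passes to Lucia's issue by representation.
The 1/4 is divided into 2 equal shares of 1/8 among Beatriz, Graciela.
Beatriz predeceased; the 1/8 allotted to Beatriz's branch passes to Beatriz's issue by representation.
Hugo's line is the sole branch at this level, so the full 1/8 passes to Hugo's issue by representation.
The 1/8 is divided into 2 equal shares of 1/16 among Catalina, Nieves.
Catalina is living and takes 1/16.
Nieves is living and takes 1/16.
Graciela is living and takes 1/8.
Joaquin predeceased; the 1/4 allotted to Joaquin's branch passes to Joaquin's issue by representation.
The 1/4 is divided into 4 equal shares of 1/16 among Diego, Ximena, Fernando, Ramiro.
Diego is living and takes 1/16.
Ximena is living and takes 1/16.
Fernando is living and takes 1/16.
Ramiro predeceased; the 1/16 allotted to Ramiro's branch passes to Ramiro's issue by representation.
The 1/16 is divided into 3 equal shares of 1/48 among Ursula, Octavio, Pilar.
Ursula is living and takes 1/48.
Octavio is living and takes 1/48.
Pilar is living and takes 1/48.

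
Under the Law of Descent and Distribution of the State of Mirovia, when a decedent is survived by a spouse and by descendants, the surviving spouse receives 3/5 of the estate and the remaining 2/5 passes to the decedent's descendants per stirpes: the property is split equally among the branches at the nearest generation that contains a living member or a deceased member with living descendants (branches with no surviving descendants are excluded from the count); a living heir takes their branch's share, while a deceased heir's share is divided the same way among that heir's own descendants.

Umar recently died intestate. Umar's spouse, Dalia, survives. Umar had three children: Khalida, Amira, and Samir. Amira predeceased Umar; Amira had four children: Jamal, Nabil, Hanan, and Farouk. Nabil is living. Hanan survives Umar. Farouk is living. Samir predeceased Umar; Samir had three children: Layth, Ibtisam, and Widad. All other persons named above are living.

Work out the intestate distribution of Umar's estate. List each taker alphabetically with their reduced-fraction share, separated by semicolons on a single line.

Dalia, as surviving spouse, takes 3/5.
The remaining 2/5 passes to Umar's descendants per stirpes.
The 2/5 is divided into 3 equal shares of 2/15 among Khalida, Amira, Samir.
Khalida is living and takes 2/15.
Amira predeceased; the 2/15 allotted to Amira's branch passes to Amira's issue by representation.
The 2/15 is divided into 4 equal shares of 1/30 among Jamal, Nabil, Hanan, Farouk.
Jamal is living and takes 1/30.
Nabil is living and takes 1/30.
Hanan is living and takes 1/30.
Farouk is living and takes 1/30.
Samir predeceased; the 2/15 allotted to Samir's branch passes to Samir's issue by representation.
The 2/15 is divided into 3 equal shares of 2/45 among Layth, Ibtisam, Widad.
Layth is living and takes 2/45.
Ibtisam is living and takes 2/45.
Widad is living and takes 2/45.

Dalia 3/5; Farouk 1/30; Hanan 1/30; Ibtisam 2/45; Jamal 1/30; Khalida 2/15; Layth 2/45; Nabil 1/30; Widad 2/45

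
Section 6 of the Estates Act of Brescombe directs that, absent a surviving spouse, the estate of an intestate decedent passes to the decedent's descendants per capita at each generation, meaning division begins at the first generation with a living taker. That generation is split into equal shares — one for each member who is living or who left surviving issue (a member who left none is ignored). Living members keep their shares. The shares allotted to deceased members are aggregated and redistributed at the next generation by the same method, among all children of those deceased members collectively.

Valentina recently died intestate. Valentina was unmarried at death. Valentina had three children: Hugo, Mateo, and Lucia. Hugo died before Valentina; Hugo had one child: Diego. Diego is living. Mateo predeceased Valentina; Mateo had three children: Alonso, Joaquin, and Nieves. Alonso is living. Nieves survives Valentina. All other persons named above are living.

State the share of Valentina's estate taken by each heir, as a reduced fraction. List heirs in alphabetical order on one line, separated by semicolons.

There is no surviving spouse, so the entire estate passes to Valentina's descendants per capita at each generation.
At generation 1 (Hugo, Mateo, Lucia) there are 3 shares of (1)/3 = 1/3 each.
Living: Lucia — each takes 1/3.
Deceased: Hugo and Mateo. Their combined 2/3 is pooled and carried to generation 2.
At generation 2 (Diego, Alonso, Joaquin, Nieves) there are 4 shares of (2/3)/4 = 1/6 each.
Living: Diego, Alonso, Joaquin, and Nieves — each takes 1/6.

Alonso 1/6; Diego 1/6; Joaquin 1/6; Lucia 1/3; Nieves 1/6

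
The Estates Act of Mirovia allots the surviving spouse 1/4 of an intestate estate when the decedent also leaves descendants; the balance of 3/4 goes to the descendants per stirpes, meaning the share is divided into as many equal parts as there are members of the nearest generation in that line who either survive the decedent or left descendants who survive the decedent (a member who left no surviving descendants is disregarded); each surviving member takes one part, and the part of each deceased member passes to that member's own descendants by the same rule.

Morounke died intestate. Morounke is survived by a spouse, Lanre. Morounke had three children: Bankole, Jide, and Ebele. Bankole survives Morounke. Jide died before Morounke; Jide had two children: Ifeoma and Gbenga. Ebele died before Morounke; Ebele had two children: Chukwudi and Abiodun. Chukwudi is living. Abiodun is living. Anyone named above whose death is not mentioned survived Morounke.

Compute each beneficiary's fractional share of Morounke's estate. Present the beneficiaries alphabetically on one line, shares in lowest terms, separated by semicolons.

Lanre, as surviving spouse, takes 1/4.
The remaining 3/4 passes to Morounke's descendants per stirpes.
The 3/4 is divided into 3 equal shares of 1/4 among Bankole, Jide, Ebele.
Bankole is living and takes 1/4.
Jide predeceased; the 1/4 allotted to Jide's branch passes to Jide's issue by representation.
The 1/4 is divided into 2 equal shares of 1/8 among Ifeoma, Gbenga.
Ifeoma is living and takes 1/8.
Gbenga is living and takes 1/8.
Ebele predeceased; the 1/4 allotted to Ebele's branch passes to Ebele's issue by representation.
The 1/4 is divided into 2 equal shares of 1/8 among Chukwudi, Abiodun.
Chukwudi is living and takes 1/8.
Abiodun is living and takes 1/8.

Abiodun 1/8; Bankole 1/4; Chukwudi 1/8; Gbenga 1/8; Ifeoma 1/8; Lanre 1/4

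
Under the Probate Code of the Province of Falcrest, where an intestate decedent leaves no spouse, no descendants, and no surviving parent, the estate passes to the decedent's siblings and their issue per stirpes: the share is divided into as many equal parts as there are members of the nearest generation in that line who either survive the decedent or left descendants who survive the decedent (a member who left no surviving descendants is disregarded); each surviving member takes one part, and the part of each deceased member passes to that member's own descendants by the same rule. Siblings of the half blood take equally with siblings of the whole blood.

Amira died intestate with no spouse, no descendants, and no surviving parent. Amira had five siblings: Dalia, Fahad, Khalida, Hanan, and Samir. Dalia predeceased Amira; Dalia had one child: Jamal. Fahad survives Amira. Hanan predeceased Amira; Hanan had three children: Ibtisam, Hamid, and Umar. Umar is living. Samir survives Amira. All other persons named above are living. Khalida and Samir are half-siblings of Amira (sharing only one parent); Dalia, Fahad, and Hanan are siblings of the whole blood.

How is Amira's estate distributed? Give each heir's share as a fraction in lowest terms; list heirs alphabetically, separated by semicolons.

Fahad 1/5; Hamid 1/15; Ibtisam 1/15; Jamal 1/5; Khalida 1/5; Samir 1/5; Umar 1/15

No spouse, descendants, or parent survives, so the estate passes to Amira's siblings per stirpes.
Half-blood and whole-blood siblings take equally under the stated rule.
The estate is divided into 5 equal shares of 1/5 among Dalia, Fahad, Khalida, Hanan, Samir.
Dalia predeceased; the 1/5 allotted to Dalia's branch passes to Dalia's issue by representation.
Jamal is the sole taker at this level and receives the full 1/5.
Fahad is living and takes 1/5.
Khalida is living and takes 1/5.
Hanan predeceased; the 1/5 allotted to Hanan's branch passes to Hanan's issue by representation.
The 1/5 is divided into 3 equal shares of 1/15 among Ibtisam, Hamid, Umar.
Ibtisam is living and takes 1/15.
Hamid is living and takes 1/15.
Umar is living and takes 1/15.
Samir is living and takes 1/5.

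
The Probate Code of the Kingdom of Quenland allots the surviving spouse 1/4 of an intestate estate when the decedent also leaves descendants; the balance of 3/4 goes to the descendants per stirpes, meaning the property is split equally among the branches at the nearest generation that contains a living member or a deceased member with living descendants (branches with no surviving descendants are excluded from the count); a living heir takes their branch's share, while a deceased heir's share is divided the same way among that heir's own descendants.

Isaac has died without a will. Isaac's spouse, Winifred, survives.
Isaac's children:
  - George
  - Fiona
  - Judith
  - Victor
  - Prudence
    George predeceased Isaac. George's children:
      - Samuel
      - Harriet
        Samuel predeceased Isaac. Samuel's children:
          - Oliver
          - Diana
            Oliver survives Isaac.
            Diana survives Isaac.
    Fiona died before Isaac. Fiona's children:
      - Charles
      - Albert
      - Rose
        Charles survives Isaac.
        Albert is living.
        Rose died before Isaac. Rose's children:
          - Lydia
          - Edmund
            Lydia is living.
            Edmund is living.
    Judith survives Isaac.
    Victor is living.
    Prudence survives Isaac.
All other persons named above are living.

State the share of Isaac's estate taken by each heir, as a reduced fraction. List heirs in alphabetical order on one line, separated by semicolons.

Albert 1/20; Charles 1/20; Diana 3/80; Edmund 1/40; Harriet 3/40; Judith 3/20; Lydia 1/40; Oliver 3/80; Prudence 3/20; Victor 3/20; Winifred 1/4

Winifred, as surviving spouse, takes 1/4.
The remaining 3/4 passes to Isaac's descendants per stirpes.
The 3/4 is divided into 5 equal shares of 3/20 among George, Fiona, Judith, Victor, Prudence.
George predeceased; the 3/20 allotted to George's branch passes to George's issue by representation.
The 3/20 is divided into 2 equal shares of 3/40 among Samuel, Harriet.
Samuel predeceased; the 3/40 allotted to Samuel's branch passes to Samuel's issue by representation.
The 3/40 is divided into 2 equal shares of 3/80 among Oliver, Diana.
Oliver is living and takes 3/80.
Diana is living and takes 3/80.
Harriet is living and takes 3/40.
Fiona predeceased; the 3/20 allotted to Fiona's branch passes to Fiona's issue by representation.
The 3/20 is divided into 3 equal shares of 1/20 among Charles, Albert, Rose.
Charles is living and takes 1/20.
Albert is living and takes 1/20.
Rose predeceased; the 1/20 allotted to Rose's branch passes to Rose's issue by representation.
The 1/20 is divided into 2 equal shares of 1/40 among Lydia, Edmund.
Lydia is living and takes 1/40.
Edmund is living and takes 1/40.
Judith is living and takes 3/20.
Victor is living and takes 3/20.
Prudence is living and takes 3/20.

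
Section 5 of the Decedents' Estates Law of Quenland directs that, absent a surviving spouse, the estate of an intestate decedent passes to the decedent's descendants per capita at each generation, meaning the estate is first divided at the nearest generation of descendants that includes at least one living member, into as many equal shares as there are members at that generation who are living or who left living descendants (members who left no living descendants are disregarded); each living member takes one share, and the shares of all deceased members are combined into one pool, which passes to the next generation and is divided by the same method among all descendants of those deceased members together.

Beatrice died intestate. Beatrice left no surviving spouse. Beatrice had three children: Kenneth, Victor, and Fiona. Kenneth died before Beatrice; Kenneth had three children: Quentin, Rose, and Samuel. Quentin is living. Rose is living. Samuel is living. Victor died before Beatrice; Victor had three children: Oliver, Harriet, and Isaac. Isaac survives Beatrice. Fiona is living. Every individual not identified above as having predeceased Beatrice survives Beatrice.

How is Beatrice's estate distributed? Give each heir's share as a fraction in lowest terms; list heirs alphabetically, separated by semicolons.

Fiona 1/3; Harriet 1/9; Isaac 1/9; Oliver 1/9; Quentin 1/9; Rose 1/9; Samuel 1/9

There is no surviving spouse, so the entire estate passes to Beatrice's descendants per capita at each generation.
At generation 1 (Kenneth, Victor, Fiona) there are 3 shares of (1)/3 = 1/3 each.
Living: Fiona — each takes 1/3.
Deceased: Kenneth and Victor. Their combined 2/3 is pooled and carried to generation 2.
At generation 2 (Quentin, Rose, Samuel, Oliver, Harriet, Isaac) there are 6 shares of (2/3)/6 = 1/9 each.
Living: Quentin, Rose, Samuel, Oliver, Harriet, and Isaac — each takes 1/9.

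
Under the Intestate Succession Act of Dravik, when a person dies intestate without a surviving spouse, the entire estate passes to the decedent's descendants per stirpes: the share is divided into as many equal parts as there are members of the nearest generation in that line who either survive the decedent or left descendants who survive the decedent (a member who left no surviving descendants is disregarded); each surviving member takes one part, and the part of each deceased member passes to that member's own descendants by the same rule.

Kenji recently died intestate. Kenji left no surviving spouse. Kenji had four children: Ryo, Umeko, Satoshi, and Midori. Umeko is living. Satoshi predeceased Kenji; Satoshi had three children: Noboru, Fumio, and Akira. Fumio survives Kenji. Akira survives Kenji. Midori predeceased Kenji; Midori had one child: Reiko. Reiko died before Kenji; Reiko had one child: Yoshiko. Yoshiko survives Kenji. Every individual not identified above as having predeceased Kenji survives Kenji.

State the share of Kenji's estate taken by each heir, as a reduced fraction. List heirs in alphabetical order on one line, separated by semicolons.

There is no surviving spouse, so the entire estate passes to Kenji's descendants per stirpes.
The estate is divided into 4 equal shares of 1/4 among Ryo, Umeko, Satoshi, Midori.
Ryo is living and takes 1/4.
Umeko is living and takes 1/4.
Satoshi predeceased; the 1/4 allotted to Satoshi's branch passes to Satoshi's issue by representation.
The 1/4 is divided into 3 equal shares of 1/12 among Noboru, Fumio, Akira.
Noboru is living and takes 1/12.
Fumio is living and takes 1/12.
Akira is living and takes 1/12.
Midori predeceased; the 1/4 allotted to Midori's branch passes to Midori's issue by representation.
Reiko's line is the sole branch at this level, so the full 1/4 passes to Reiko's issue by representation.
Yoshiko is the sole taker at this level and receives the full 1/4.

Akira 1/12; Fumio 1/12; Noboru 1/12; Ryo 1/4; Umeko 1/4; Yoshiko 1/4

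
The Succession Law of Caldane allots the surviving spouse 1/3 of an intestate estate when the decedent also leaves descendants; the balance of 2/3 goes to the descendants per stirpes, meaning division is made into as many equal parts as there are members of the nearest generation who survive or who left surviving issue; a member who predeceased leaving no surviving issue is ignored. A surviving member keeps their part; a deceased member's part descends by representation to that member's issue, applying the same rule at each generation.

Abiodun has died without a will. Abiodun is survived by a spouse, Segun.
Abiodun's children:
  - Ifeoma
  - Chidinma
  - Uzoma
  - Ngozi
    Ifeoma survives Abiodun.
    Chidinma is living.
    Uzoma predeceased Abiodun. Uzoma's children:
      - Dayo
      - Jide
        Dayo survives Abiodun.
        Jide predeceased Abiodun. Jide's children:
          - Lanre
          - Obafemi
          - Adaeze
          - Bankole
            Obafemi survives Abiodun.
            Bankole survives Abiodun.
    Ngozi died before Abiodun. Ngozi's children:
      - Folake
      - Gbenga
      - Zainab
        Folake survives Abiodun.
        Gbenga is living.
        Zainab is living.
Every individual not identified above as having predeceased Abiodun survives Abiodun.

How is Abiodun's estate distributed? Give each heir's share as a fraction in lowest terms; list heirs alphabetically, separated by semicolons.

Segun, as surviving spouse, takes 1/3.
The remaining 2/3 passes to Abiodun's descendants per stirpes.
The 2/3 is divided into 4 equal shares of 1/6 among Ifeoma, Chidinma, Uzoma, Ngozi.
Ifeoma is living and takes 1/6.
Chidinma is living and takes 1/6.
Uzoma predeceased; the 1/6 allotted to Uzoma's branch passes to Uzoma's issue by representation.
The 1/6 is divided into 2 equal shares of 1/12 among Dayo, Jide.
Dayo is living and takes 1/12.
Jide predeceased; the 1/12 allotted to Jide's branch passes to Jide's issue by representation.
The 1/12 is divided into 4 equal shares of 1/48 among Lanre, Obafemi, Adaeze, Bankole.
Lanre is living and takes 1/48.
Obafemi is living and takes 1/48.
Adaeze is living and takes 1/48.
Bankole is living and takes 1/48.
Ngozi predeceased; the 1/6 allotted to Ngozi's branch passes to Ngozi's issue by representation.
The 1/6 is divided into 3 equal shares of 1/18 among Folake, Gbenga, Zainab.
Folake is living and takes 1/18.
Gbenga is living and takes 1/18.
Zainab is living and takes 1/18.

Adaeze 1/48; Bankole 1/48; Chidinma 1/6; Dayo 1/12; Folake 1/18; Gbenga 1/18; Ifeoma 1/6; Lanre 1/48; Obafemi 1/48; Segun 1/3; Zainab 1/18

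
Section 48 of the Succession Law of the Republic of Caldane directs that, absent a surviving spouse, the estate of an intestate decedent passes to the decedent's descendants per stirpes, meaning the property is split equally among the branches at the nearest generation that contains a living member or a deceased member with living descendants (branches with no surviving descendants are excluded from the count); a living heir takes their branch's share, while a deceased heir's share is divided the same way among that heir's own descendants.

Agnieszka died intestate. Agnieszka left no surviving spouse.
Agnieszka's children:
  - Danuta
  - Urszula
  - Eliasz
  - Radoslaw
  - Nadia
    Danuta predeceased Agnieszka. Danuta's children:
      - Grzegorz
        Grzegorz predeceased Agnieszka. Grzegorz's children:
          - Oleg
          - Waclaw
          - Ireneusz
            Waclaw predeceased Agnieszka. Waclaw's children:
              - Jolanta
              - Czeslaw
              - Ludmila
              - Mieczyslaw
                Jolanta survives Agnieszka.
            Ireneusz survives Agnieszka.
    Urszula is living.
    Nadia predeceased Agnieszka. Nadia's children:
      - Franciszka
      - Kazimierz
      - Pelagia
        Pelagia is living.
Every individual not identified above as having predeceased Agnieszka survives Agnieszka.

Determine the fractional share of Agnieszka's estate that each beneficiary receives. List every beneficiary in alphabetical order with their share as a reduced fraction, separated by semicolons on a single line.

Czeslaw 1/60; Eliasz 1/5; Franciszka 1/15; Ireneusz 1/15; Jolanta 1/60; Kazimierz 1/15; Ludmila 1/60; Mieczyslaw 1/60; Oleg 1/15; Pelagia 1/15; Radoslaw 1/5; Urszula 1/5

There is no surviving spouse, so the entire estate passes to Agnieszka's descendants per stirpes.
The estate is divided into 5 equal shares of 1/5 among Danuta, Urszula, Eliasz, Radoslaw, Nadia.
Danuta predeceased; the 1/5 allotted to Danuta's branch passes to Danuta's issue by representation.
Grzegorz's line is the sole branch at this level, so the full 1/5 passes to Grzegorz's issue by representation.
The 1/5 is divided into 3 equal shares of 1/15 among Oleg, Waclaw, Ireneusz.
Oleg is living and takes 1/15.
Waclaw predeceased; the 1/15 allotted to Waclaw's branch passes to Waclaw's issue by representation.
The 1/15 is divided into 4 equal shares of 1/60 among Jolanta, Czeslaw, Ludmila, Mieczyslaw.
Jolanta is living and takes 1/60.
Czeslaw is living and takes 1/60.
Ludmila is living and takes 1/60.
Mieczyslaw is living and takes 1/60.
Ireneusz is living and takes 1/15.
Urszula is living and takes 1/5.
Eliasz is living and takes 1/5.
Radoslaw is living and takes 1/5.
Nadia predeceased; the 1/5 allotted to Nadia's branch passes to Nadia's issue by representation.
The 1/5 is divided into 3 equal shares of 1/15 among Franciszka, Kazimierz, Pelagia.
Franciszka is living and takes 1/15.
Kazimierz is living and takes 1/15.
Pelagia is living and takes 1/15.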